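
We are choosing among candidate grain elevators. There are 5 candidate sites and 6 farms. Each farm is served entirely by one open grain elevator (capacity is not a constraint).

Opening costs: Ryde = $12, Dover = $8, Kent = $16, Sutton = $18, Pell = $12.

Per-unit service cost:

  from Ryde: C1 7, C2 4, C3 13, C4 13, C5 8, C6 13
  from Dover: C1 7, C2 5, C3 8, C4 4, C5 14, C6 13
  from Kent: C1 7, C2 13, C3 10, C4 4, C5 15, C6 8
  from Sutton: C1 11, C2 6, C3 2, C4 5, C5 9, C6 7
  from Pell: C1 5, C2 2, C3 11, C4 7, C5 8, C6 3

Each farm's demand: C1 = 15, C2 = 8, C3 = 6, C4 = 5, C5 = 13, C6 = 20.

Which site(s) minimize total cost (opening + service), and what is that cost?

Open Sutton and Pell; minimum total cost 322.

For any fixed open set, each farm goes to its cheapest open site; total = fixed + service.
{Sutton, Pell}: C1→Pell 5·15=75, C2→Pell 2·8=16, C3→Sutton 2·6=12, C4→Sutton 5·5=25, C5→Pell 8·13=104, C6→Pell 3·20=60. Service 292; fixed 30; total 322.
{Dover, Sutton, Pell}: C1→Pell 5·15=75, C2→Pell 2·8=16, C3→Sutton 2·6=12, C4→Dover 4·5=20, C5→Pell 8·13=104, C6→Pell 3·20=60. Service 287; fixed 38; total 325.
{Kent, Sutton, Pell}: service 287 + fixed 46 = 333
{Ryde, Dover, Kent, Sutton, Pell}: C1→Pell 5·15=75, C2→Pell 2·8=16, C3→Sutton 2·6=12, C4→Dover 4·5=20, C5→Ryde 8·13=104, C6→Pell 3·20=60. Service 287; fixed 66; total 353.
No other subset beats 322.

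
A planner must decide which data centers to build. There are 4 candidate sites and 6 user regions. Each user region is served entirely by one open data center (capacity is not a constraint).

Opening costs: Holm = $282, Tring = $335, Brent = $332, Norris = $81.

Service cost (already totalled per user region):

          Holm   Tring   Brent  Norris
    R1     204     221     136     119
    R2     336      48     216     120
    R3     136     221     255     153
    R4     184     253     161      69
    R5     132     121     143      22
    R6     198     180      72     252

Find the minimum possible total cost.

For any fixed open set, each user region goes to its cheapest open site; total = fixed + service.
{Norris}: R1→Norris 119, R2→Norris 120, R3→Norris 153, R4→Norris 69, R5→Norris 22, R6→Norris 252. Service 735; fixed 81; total 816.
{Brent, Norris}: service 555 + fixed 413 = 968
{Tring, Norris}: service 591 + fixed 416 = 1007
{Holm, Tring, Brent, Norris}: service 466 + fixed 1030 = 1496
No other subset beats 816.

Minimum total cost: 816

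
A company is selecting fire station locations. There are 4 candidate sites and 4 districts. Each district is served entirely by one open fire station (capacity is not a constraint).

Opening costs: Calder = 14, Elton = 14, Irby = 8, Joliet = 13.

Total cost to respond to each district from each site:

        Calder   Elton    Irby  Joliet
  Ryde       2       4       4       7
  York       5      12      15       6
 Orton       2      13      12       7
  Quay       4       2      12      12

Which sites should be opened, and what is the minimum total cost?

Open Calder only; minimum total cost 27.

For any fixed open set, each district goes to its cheapest open site; total = fixed + service.
{Calder}: Ryde→Calder 2, York→Calder 5, Orton→Calder 2, Quay→Calder 4. Service 13; fixed 14; total 27.
{Calder, Irby}: service 13 + fixed 22 = 35
{Calder, Elton}: service 11 + fixed 28 = 39
{Calder, Elton, Irby, Joliet}: service 11 + fixed 49 = 60
No other subset beats 27.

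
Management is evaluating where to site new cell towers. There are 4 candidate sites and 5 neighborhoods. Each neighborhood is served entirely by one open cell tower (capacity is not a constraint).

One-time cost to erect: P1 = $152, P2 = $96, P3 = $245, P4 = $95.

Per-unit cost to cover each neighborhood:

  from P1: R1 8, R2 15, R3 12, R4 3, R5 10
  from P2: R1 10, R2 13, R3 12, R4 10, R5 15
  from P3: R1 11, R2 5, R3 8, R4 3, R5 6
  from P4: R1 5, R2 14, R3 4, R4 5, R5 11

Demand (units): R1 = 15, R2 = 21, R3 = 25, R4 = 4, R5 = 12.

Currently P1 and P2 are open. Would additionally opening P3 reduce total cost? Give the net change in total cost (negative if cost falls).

Current service cost with {P1, P2}: 825.
Adding P3: each neighborhood re-picks its cheapest; new service cost 509, saving 316.
Extra fixed cost: 245. Net change = 245 − 316 = -71.
(Totals: 1073 → 1002.)

Yes — net change −71 (cost falls by 71).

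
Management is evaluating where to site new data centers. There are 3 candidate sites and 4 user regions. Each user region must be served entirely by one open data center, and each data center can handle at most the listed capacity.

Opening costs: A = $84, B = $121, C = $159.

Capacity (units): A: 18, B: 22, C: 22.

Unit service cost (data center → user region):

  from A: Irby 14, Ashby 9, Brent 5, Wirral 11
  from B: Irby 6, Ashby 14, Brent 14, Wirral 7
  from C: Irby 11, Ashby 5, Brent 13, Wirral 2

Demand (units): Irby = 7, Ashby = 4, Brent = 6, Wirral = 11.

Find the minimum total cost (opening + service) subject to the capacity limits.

Minimum total cost: 390

Open {A, B}: Irby→B 6·7=42, Ashby→A 9·4=36, Brent→A 5·6=30, Wirral→B 7·11=77.
Loads: A carries 10/18, B carries 18/22. Service 185; fixed 205; total 390.
Next best feasible plan costs 392.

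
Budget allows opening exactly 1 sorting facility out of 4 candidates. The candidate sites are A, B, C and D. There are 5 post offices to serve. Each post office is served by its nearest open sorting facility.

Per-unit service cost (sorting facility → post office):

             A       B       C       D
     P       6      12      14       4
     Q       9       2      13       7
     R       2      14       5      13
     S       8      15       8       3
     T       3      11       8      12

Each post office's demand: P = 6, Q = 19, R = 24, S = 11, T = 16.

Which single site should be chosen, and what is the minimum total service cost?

With exactly 1 open, each post office uses its cheapest among the chosen.
{A}: P→A 6·6=36, Q→A 9·19=171, R→A 2·24=48, S→A 8·11=88, T→A 3·16=48. Service cost 391.
{C}: service cost 667
{D}: service cost 694
Among all 4 size-1 choices, {A} is lowest.

Choose A only; total service cost 391.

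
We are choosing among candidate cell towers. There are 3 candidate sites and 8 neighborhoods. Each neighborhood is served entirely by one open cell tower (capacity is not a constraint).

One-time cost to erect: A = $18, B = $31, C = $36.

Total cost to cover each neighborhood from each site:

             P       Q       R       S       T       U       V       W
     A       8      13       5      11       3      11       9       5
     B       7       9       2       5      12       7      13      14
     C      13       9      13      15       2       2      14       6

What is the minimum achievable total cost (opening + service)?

For any fixed open set, each neighborhood goes to its cheapest open site; total = fixed + service.
{A}: P→A 8, Q→A 13, R→A 5, S→A 11, T→A 3, U→A 11, V→A 9, W→A 5. Service 65; fixed 18; total 83.
{A, B}: P→B 7, Q→B 9, R→B 2, S→B 5, T→A 3, U→B 7, V→A 9, W→A 5. Service 47; fixed 49; total 96.
{B}: service 69 + fixed 31 = 100
{A, B, C}: service 41 + fixed 85 = 126
No other subset beats 83.

Minimum total cost: 83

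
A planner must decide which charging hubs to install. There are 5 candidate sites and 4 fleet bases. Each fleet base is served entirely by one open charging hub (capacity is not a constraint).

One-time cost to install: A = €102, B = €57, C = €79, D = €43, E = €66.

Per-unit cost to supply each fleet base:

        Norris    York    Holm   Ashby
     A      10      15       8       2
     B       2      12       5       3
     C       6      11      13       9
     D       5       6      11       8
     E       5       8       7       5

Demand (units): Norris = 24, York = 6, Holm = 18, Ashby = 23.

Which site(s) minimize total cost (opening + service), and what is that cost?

For any fixed open set, each fleet base goes to its cheapest open site; total = fixed + service.
{B}: Norris→B 2·24=48, York→B 12·6=72, Holm→B 5·18=90, Ashby→B 3·23=69. Service 279; fixed 57; total 336.
{B, D}: service 243 + fixed 100 = 343
{B, E}: service 255 + fixed 123 = 378
{A, B, C, D, E}: service 220 + fixed 347 = 567
No other subset beats 336.

Open B only; minimum total cost 336.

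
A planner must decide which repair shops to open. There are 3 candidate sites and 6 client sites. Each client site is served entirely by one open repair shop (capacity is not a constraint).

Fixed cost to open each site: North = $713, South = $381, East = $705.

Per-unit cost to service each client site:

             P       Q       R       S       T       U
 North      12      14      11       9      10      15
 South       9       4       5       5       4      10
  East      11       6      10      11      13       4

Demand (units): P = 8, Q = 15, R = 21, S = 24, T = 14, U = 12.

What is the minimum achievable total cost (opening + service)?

Minimum total cost: 914

For any fixed open set, each client site goes to its cheapest open site; total = fixed + service.
{South}: P→South 9·8=72, Q→South 4·15=60, R→South 5·21=105, S→South 5·24=120, T→South 4·14=56, U→South 10·12=120. Service 533; fixed 381; total 914.
{South, East}: P→South 9·8=72, Q→South 4·15=60, R→South 5·21=105, S→South 5·24=120, T→South 4·14=56, U→East 4·12=48. Service 461; fixed 1086; total 1547.
{East}: service 882 + fixed 705 = 1587
{North, South, East}: service 461 + fixed 1799 = 2260
No other subset beats 914.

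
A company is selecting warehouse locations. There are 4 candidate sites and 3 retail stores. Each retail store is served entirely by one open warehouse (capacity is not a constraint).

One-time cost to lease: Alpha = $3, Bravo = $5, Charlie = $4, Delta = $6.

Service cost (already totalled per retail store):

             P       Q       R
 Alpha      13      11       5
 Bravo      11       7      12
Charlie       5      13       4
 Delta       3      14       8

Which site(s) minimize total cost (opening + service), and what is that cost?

For any fixed open set, each retail store goes to its cheapest open site; total = fixed + service.
{Bravo, Charlie}: P→Charlie 5, Q→Bravo 7, R→Charlie 4. Service 16; fixed 9; total 25.
{Charlie}: service 22 + fixed 4 = 26
{Alpha, Charlie}: P→Charlie 5, Q→Alpha 11, R→Charlie 4. Service 20; fixed 7; total 27.
{Alpha, Bravo, Charlie, Delta}: P→Delta 3, Q→Bravo 7, R→Charlie 4. Service 14; fixed 18; total 32.
No other subset beats 25.

Open Bravo and Charlie; minimum total cost 25.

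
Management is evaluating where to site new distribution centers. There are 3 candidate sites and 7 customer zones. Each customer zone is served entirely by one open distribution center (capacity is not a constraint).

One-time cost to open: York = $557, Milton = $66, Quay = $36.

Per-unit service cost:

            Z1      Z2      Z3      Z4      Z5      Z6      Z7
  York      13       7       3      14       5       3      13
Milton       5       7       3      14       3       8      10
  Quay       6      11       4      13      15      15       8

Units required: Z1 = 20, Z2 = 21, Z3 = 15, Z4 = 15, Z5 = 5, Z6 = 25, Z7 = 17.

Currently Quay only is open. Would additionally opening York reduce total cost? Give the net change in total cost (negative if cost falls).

No — net change +108 (cost rises by 108).

Current service cost with {Quay}: 1192.
Adding York: each customer zone re-picks its cheapest; new service cost 743, saving 449.
Extra fixed cost: 557. Net change = 557 − 449 = 108.
(Totals: 1228 → 1336.)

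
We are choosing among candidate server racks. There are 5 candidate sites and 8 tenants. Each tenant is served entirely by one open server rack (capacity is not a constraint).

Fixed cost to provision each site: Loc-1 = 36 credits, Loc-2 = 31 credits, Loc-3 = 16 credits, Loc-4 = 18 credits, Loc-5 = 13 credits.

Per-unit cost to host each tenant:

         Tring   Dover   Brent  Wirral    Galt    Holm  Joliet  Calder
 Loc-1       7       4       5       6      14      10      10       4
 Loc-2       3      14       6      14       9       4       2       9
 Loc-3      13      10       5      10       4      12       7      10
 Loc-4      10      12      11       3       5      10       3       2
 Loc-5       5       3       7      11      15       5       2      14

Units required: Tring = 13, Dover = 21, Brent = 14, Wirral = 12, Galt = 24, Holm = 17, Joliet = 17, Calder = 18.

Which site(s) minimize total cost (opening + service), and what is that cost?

Open Loc-2, Loc-3, Loc-4 and Loc-5; minimum total cost 520.

For any fixed open set, each tenant goes to its cheapest open site; total = fixed + service.
{Loc-2, Loc-3, Loc-4, Loc-5}: Tring→Loc-2 3·13=39, Dover→Loc-5 3·21=63, Brent→Loc-3 5·14=70, Wirral→Loc-4 3·12=36, Galt→Loc-3 4·24=96, Holm→Loc-2 4·17=68, Joliet→Loc-2 2·17=34, Calder→Loc-4 2·18=36. Service 442; fixed 78; total 520.
{Loc-3, Loc-4, Loc-5}: Tring→Loc-5 5·13=65, Dover→Loc-5 3·21=63, Brent→Loc-3 5·14=70, Wirral→Loc-4 3·12=36, Galt→Loc-3 4·24=96, Holm→Loc-5 5·17=85, Joliet→Loc-5 2·17=34, Calder→Loc-4 2·18=36. Service 485; fixed 47; total 532.
{Loc-2, Loc-4, Loc-5}: Tring→Loc-2 3·13=39, Dover→Loc-5 3·21=63, Brent→Loc-2 6·14=84, Wirral→Loc-4 3·12=36, Galt→Loc-4 5·24=120, Holm→Loc-2 4·17=68, Joliet→Loc-2 2·17=34, Calder→Loc-4 2·18=36. Service 480; fixed 62; total 542.
{Loc-1, Loc-2, Loc-3, Loc-4, Loc-5}: Tring→Loc-2 3·13=39, Dover→Loc-5 3·21=63, Brent→Loc-1 5·14=70, Wirral→Loc-4 3·12=36, Galt→Loc-3 4·24=96, Holm→Loc-2 4·17=68, Joliet→Loc-2 2·17=34, Calder→Loc-4 2·18=36. Service 442; fixed 114; total 556.
No other subset beats 520.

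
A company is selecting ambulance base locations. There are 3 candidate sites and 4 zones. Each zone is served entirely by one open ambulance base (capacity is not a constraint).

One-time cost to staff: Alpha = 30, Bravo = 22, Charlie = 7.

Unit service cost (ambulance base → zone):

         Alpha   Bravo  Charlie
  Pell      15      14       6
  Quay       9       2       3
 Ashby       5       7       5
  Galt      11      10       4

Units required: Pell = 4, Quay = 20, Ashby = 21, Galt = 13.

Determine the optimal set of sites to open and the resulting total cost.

Open Charlie only; minimum total cost 248.

For any fixed open set, each zone goes to its cheapest open site; total = fixed + service.
{Charlie}: Pell→Charlie 6·4=24, Quay→Charlie 3·20=60, Ashby→Charlie 5·21=105, Galt→Charlie 4·13=52. Service 241; fixed 7; total 248.
{Bravo, Charlie}: Pell→Charlie 6·4=24, Quay→Bravo 2·20=40, Ashby→Charlie 5·21=105, Galt→Charlie 4·13=52. Service 221; fixed 29; total 250.
{Alpha, Charlie}: service 241 + fixed 37 = 278
{Alpha, Bravo, Charlie}: service 221 + fixed 59 = 280
No other subset beats 248.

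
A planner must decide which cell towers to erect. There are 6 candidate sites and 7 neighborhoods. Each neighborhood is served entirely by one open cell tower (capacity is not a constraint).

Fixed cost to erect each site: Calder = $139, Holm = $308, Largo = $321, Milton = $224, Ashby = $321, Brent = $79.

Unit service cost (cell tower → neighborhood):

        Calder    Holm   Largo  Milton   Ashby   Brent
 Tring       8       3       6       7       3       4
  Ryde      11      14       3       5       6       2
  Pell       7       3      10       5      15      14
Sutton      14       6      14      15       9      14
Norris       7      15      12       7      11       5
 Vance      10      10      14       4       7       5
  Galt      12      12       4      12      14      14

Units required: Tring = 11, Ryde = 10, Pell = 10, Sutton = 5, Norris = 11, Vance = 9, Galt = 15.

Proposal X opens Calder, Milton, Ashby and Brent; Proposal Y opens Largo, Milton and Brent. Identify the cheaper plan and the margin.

Proposal X: {Calder, Milton, Ashby, Brent}: Tring→Ashby 3·11=33, Ryde→Brent 2·10=20, Pell→Milton 5·10=50, Sutton→Ashby 9·5=45, Norris→Brent 5·11=55, Vance→Milton 4·9=36, Galt→Calder 12·15=180. Service 419; fixed 763; total 1182.
Proposal Y: {Largo, Milton, Brent}: Tring→Brent 4·11=44, Ryde→Brent 2·10=20, Pell→Milton 5·10=50, Sutton→Largo 14·5=70, Norris→Brent 5·11=55, Vance→Milton 4·9=36, Galt→Largo 4·15=60. Service 335; fixed 624; total 959.
Difference: |1182 − 959| = 223.

Proposal Y is cheaper by 223.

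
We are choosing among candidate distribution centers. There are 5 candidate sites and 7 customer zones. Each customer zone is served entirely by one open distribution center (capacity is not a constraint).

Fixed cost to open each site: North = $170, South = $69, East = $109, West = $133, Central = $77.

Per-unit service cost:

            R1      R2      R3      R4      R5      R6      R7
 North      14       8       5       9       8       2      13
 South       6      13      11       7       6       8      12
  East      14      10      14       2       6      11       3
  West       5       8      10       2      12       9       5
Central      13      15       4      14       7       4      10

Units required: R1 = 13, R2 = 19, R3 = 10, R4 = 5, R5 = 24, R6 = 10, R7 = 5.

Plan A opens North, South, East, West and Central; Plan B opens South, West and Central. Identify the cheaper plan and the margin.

Plan A: {North, South, East, West, Central}: R1→West 5·13=65, R2→North 8·19=152, R3→Central 4·10=40, R4→East 2·5=10, R5→South 6·24=144, R6→North 2·10=20, R7→East 3·5=15. Service 446; fixed 558; total 1004.
Plan B: {South, West, Central}: R1→West 5·13=65, R2→West 8·19=152, R3→Central 4·10=40, R4→West 2·5=10, R5→South 6·24=144, R6→Central 4·10=40, R7→West 5·5=25. Service 476; fixed 279; total 755.
Difference: |1004 − 755| = 249.

Plan B is cheaper by 249.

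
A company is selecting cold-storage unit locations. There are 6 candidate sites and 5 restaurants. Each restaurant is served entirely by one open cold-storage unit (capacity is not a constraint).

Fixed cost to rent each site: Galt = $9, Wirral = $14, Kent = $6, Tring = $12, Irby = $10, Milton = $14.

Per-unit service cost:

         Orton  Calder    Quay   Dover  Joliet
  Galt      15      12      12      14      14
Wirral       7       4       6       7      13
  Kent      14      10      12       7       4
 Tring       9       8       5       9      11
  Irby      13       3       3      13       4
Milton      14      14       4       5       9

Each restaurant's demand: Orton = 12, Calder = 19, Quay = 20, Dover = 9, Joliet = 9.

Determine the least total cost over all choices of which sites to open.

For any fixed open set, each restaurant goes to its cheapest open site; total = fixed + service.
{Wirral, Irby, Milton}: Orton→Wirral 7·12=84, Calder→Irby 3·19=57, Quay→Irby 3·20=60, Dover→Milton 5·9=45, Joliet→Irby 4·9=36. Service 282; fixed 38; total 320.
{Wirral, Irby}: service 300 + fixed 24 = 324
{Wirral, Kent, Irby, Milton}: Orton→Wirral 7·12=84, Calder→Irby 3·19=57, Quay→Irby 3·20=60, Dover→Milton 5·9=45, Joliet→Kent 4·9=36. Service 282; fixed 44; total 326.
{Galt, Wirral, Kent, Tring, Irby, Milton}: service 282 + fixed 65 = 347
No other subset beats 320.

Minimum total cost: 320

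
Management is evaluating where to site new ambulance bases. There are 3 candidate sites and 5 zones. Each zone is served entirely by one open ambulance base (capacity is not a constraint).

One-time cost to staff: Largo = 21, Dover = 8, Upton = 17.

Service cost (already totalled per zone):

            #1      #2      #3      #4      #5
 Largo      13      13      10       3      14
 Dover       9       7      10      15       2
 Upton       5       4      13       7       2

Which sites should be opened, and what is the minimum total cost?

For any fixed open set, each zone goes to its cheapest open site; total = fixed + service.
{Upton}: #1→Upton 5, #2→Upton 4, #3→Upton 13, #4→Upton 7, #5→Upton 2. Service 31; fixed 17; total 48.
{Dover}: service 43 + fixed 8 = 51
{Dover, Upton}: #1→Upton 5, #2→Upton 4, #3→Dover 10, #4→Upton 7, #5→Dover 2. Service 28; fixed 25; total 53.
{Largo, Dover, Upton}: service 24 + fixed 46 = 70
No other subset beats 48.

Open Upton only; minimum total cost 48.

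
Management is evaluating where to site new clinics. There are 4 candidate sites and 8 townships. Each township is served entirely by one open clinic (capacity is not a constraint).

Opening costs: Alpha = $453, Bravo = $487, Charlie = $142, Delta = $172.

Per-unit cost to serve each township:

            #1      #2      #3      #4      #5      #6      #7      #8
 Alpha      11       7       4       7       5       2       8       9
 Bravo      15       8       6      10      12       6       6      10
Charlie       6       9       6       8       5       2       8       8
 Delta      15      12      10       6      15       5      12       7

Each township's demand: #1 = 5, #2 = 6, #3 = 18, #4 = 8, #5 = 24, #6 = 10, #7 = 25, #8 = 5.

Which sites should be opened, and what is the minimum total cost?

Open Charlie only; minimum total cost 778.

For any fixed open set, each township goes to its cheapest open site; total = fixed + service.
{Charlie}: #1→Charlie 6·5=30, #2→Charlie 9·6=54, #3→Charlie 6·18=108, #4→Charlie 8·8=64, #5→Charlie 5·24=120, #6→Charlie 2·10=20, #7→Charlie 8·25=200, #8→Charlie 8·5=40. Service 636; fixed 142; total 778.
{Charlie, Delta}: #1→Charlie 6·5=30, #2→Charlie 9·6=54, #3→Charlie 6·18=108, #4→Delta 6·8=48, #5→Charlie 5·24=120, #6→Charlie 2·10=20, #7→Charlie 8·25=200, #8→Delta 7·5=35. Service 615; fixed 314; total 929.
{Alpha}: #1→Alpha 11·5=55, #2→Alpha 7·6=42, #3→Alpha 4·18=72, #4→Alpha 7·8=56, #5→Alpha 5·24=120, #6→Alpha 2·10=20, #7→Alpha 8·25=200, #8→Alpha 9·5=45. Service 610; fixed 453; total 1063.
{Alpha, Bravo, Charlie, Delta}: service 517 + fixed 1254 = 1771
(All 15 nonempty subsets were checked; Charlie only is lowest.)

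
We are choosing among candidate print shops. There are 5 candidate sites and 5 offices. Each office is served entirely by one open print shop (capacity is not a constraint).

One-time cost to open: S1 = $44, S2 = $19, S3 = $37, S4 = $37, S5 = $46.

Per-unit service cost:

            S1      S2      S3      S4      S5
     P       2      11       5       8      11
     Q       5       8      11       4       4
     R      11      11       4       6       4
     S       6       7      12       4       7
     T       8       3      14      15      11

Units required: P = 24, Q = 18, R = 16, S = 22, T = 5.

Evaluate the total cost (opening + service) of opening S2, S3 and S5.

Each office is assigned to its cheapest site among the open ones.
{S2, S3, S5}: P→S3 5·24=120, Q→S5 4·18=72, R→S3 4·16=64, S→S2 7·22=154, T→S2 3·5=15. Service 425; fixed 102; total 527.

Total cost: 527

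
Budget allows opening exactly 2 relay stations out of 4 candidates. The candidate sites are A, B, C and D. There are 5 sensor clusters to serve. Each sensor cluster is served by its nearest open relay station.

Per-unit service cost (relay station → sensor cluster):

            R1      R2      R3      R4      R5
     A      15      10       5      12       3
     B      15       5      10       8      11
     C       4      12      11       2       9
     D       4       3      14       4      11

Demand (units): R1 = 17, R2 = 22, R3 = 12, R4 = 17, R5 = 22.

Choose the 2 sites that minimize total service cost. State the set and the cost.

Choose A and D; total service cost 328.

With exactly 2 open, each sensor cluster uses its cheapest among the chosen.
{A, D}: R1→D 4·17=68, R2→D 3·22=66, R3→A 5·12=60, R4→D 4·17=68, R5→A 3·22=66. Service cost 328.
{A, C}: service cost 448
{C, D}: service cost 498
Among all 6 size-2 choices, {A, D} is lowest.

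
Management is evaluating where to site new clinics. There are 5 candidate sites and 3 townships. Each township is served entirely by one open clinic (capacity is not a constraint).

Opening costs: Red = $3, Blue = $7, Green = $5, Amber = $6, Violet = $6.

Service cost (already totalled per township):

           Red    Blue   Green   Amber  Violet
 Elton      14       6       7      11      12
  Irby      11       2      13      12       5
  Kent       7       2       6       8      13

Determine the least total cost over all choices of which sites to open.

For any fixed open set, each township goes to its cheapest open site; total = fixed + service.
{Blue}: Elton→Blue 6, Irby→Blue 2, Kent→Blue 2. Service 10; fixed 7; total 17.
{Red, Blue}: Elton→Blue 6, Irby→Blue 2, Kent→Blue 2. Service 10; fixed 10; total 20.
{Blue, Green}: Elton→Blue 6, Irby→Blue 2, Kent→Blue 2. Service 10; fixed 12; total 22.
{Red, Blue, Green, Amber, Violet}: service 10 + fixed 27 = 37
No other subset beats 17.

Minimum total cost: 17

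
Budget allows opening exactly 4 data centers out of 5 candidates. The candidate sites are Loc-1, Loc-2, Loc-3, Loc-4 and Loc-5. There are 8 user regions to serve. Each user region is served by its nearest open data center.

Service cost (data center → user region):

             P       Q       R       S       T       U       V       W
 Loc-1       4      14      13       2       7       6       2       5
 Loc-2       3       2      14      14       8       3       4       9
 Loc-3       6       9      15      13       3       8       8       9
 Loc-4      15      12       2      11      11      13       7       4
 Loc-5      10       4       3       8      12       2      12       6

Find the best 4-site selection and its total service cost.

With exactly 4 open, each user region uses its cheapest among the chosen.
{Loc-1, Loc-2, Loc-3, Loc-4}: P→Loc-2 3, Q→Loc-2 2, R→Loc-4 2, S→Loc-1 2, T→Loc-3 3, U→Loc-2 3, V→Loc-1 2, W→Loc-4 4. Service cost 21.
{Loc-1, Loc-2, Loc-3, Loc-5}: service cost 22
{Loc-1, Loc-3, Loc-4, Loc-5}: service cost 23
Among all 5 size-4 choices, {Loc-1, Loc-2, Loc-3, Loc-4} is lowest.

Choose Loc-1, Loc-2, Loc-3 and Loc-4; total service cost 21.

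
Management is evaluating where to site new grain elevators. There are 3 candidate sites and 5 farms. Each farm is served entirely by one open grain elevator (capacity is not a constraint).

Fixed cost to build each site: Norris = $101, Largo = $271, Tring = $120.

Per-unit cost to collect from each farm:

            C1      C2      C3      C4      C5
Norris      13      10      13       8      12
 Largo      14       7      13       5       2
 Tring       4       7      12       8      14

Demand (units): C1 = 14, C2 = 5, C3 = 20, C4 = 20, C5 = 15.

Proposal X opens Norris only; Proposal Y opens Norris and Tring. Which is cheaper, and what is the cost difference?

Proposal Y is cheaper by 41.

Proposal X: {Norris}: C1→Norris 13·14=182, C2→Norris 10·5=50, C3→Norris 13·20=260, C4→Norris 8·20=160, C5→Norris 12·15=180. Service 832; fixed 101; total 933.
Proposal Y: {Norris, Tring}: C1→Tring 4·14=56, C2→Tring 7·5=35, C3→Tring 12·20=240, C4→Norris 8·20=160, C5→Norris 12·15=180. Service 671; fixed 221; total 892.
Difference: |933 − 892| = 41.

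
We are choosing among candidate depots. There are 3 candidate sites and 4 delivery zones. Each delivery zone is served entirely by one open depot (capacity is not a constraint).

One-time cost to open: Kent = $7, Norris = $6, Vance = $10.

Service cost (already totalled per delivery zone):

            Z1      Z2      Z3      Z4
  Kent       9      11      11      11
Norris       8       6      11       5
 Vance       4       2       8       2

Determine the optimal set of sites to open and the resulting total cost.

For any fixed open set, each delivery zone goes to its cheapest open site; total = fixed + service.
{Vance}: Z1→Vance 4, Z2→Vance 2, Z3→Vance 8, Z4→Vance 2. Service 16; fixed 10; total 26.
{Norris, Vance}: service 16 + fixed 16 = 32
{Kent, Vance}: service 16 + fixed 17 = 33
{Kent, Norris, Vance}: service 16 + fixed 23 = 39
(All 7 nonempty subsets were checked; Vance only is lowest.)

Open Vance only; minimum total cost 26.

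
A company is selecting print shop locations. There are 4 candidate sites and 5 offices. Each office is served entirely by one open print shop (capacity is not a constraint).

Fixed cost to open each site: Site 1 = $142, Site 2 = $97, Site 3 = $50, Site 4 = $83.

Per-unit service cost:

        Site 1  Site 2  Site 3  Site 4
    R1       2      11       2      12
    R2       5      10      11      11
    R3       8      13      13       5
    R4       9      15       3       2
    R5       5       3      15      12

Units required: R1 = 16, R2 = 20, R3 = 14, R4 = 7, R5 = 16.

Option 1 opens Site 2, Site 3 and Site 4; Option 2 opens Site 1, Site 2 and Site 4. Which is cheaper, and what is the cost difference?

Option 2 is cheaper by 8.

Option 1: {Site 2, Site 3, Site 4}: R1→Site 3 2·16=32, R2→Site 2 10·20=200, R3→Site 4 5·14=70, R4→Site 4 2·7=14, R5→Site 2 3·16=48. Service 364; fixed 230; total 594.
Option 2: {Site 1, Site 2, Site 4}: R1→Site 1 2·16=32, R2→Site 1 5·20=100, R3→Site 4 5·14=70, R4→Site 4 2·7=14, R5→Site 2 3·16=48. Service 264; fixed 322; total 586.
Difference: |594 − 586| = 8.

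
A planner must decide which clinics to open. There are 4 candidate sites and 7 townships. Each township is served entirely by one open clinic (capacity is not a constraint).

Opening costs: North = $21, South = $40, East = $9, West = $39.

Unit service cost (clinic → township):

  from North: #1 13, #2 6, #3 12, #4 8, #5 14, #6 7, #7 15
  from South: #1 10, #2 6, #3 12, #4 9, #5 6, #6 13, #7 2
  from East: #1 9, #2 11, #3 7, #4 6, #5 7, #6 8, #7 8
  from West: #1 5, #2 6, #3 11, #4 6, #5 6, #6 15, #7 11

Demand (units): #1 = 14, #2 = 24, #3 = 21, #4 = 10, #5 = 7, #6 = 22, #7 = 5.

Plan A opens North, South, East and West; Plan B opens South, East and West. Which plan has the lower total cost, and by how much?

Plan A is cheaper by 1.

Plan A: {North, South, East, West}: #1→West 5·14=70, #2→North 6·24=144, #3→East 7·21=147, #4→East 6·10=60, #5→South 6·7=42, #6→North 7·22=154, #7→South 2·5=10. Service 627; fixed 109; total 736.
Plan B: {South, East, West}: #1→West 5·14=70, #2→South 6·24=144, #3→East 7·21=147, #4→East 6·10=60, #5→South 6·7=42, #6→East 8·22=176, #7→South 2·5=10. Service 649; fixed 88; total 737.
Difference: |736 − 737| = 1.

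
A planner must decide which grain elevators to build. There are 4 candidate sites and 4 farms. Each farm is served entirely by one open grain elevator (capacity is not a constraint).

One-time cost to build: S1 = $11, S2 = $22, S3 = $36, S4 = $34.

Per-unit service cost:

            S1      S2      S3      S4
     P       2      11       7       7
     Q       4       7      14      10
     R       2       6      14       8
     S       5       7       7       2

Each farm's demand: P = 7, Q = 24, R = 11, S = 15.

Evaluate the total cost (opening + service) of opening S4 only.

Total cost: 441

Each farm is assigned to its cheapest site among the open ones.
{S4}: P→S4 7·7=49, Q→S4 10·24=240, R→S4 8·11=88, S→S4 2·15=30. Service 407; fixed 34; total 441.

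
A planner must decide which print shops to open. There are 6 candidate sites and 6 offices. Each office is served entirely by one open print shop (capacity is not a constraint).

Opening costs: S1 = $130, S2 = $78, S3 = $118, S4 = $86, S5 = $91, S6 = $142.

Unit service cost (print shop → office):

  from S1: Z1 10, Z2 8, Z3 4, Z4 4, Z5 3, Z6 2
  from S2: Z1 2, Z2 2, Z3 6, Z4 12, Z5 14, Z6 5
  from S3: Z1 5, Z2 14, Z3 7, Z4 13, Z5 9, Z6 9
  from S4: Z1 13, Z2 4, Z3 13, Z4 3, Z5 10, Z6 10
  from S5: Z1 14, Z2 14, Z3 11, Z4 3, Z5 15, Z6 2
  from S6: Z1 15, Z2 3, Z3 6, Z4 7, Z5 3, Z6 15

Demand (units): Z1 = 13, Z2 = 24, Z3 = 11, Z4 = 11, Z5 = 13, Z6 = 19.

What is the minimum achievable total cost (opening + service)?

Minimum total cost: 447

For any fixed open set, each office goes to its cheapest open site; total = fixed + service.
{S1, S2}: Z1→S2 2·13=26, Z2→S2 2·24=48, Z3→S1 4·11=44, Z4→S1 4·11=44, Z5→S1 3·13=39, Z6→S1 2·19=38. Service 239; fixed 208; total 447.
{S1, S2, S4}: service 228 + fixed 294 = 522
{S1, S2, S5}: Z1→S2 2·13=26, Z2→S2 2·24=48, Z3→S1 4·11=44, Z4→S5 3·11=33, Z5→S1 3·13=39, Z6→S1 2·19=38. Service 228; fixed 299; total 527.
{S1, S2, S3, S4, S5, S6}: service 228 + fixed 645 = 873
No other subset beats 447.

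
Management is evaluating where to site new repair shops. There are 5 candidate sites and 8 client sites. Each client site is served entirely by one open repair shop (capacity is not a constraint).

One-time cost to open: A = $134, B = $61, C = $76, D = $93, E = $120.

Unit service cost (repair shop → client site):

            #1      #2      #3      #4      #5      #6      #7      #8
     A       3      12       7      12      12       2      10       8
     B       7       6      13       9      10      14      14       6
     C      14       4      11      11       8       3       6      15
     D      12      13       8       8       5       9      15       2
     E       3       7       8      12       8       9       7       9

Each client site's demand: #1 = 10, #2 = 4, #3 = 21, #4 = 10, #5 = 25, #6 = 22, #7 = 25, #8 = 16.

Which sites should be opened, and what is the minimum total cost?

Open C and D; minimum total cost 926.

For any fixed open set, each client site goes to its cheapest open site; total = fixed + service.
{C, D}: #1→D 12·10=120, #2→C 4·4=16, #3→D 8·21=168, #4→D 8·10=80, #5→D 5·25=125, #6→C 3·22=66, #7→C 6·25=150, #8→D 2·16=32. Service 757; fixed 169; total 926.
{A, C, D}: service 624 + fixed 303 = 927
{B, C, D}: service 707 + fixed 230 = 937
{A, B, C, D, E}: service 624 + fixed 484 = 1108
No other subset beats 926.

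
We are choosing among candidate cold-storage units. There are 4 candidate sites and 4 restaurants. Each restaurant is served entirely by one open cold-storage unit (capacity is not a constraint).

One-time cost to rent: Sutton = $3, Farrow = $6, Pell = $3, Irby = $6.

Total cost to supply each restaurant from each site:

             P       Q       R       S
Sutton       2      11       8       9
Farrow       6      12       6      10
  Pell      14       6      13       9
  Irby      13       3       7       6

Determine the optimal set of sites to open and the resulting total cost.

Open Sutton and Irby; minimum total cost 27.

For any fixed open set, each restaurant goes to its cheapest open site; total = fixed + service.
{Sutton, Irby}: P→Sutton 2, Q→Irby 3, R→Irby 7, S→Irby 6. Service 18; fixed 9; total 27.
{Sutton, Pell, Irby}: P→Sutton 2, Q→Irby 3, R→Irby 7, S→Irby 6. Service 18; fixed 12; total 30.
{Sutton, Pell}: P→Sutton 2, Q→Pell 6, R→Sutton 8, S→Sutton 9. Service 25; fixed 6; total 31.
{Sutton, Farrow, Pell, Irby}: service 17 + fixed 18 = 35
(All 15 nonempty subsets were checked; Sutton and Irby is lowest.)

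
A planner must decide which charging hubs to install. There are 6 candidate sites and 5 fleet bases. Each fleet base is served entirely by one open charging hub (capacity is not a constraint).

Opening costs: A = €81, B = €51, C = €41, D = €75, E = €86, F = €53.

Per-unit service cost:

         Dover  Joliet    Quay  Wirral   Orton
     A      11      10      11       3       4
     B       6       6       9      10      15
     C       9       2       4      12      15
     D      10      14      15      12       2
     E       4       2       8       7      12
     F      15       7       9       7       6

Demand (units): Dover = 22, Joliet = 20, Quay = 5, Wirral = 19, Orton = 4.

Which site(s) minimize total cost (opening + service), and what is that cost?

For any fixed open set, each fleet base goes to its cheapest open site; total = fixed + service.
{A, E}: Dover→E 4·22=88, Joliet→E 2·20=40, Quay→E 8·5=40, Wirral→A 3·19=57, Orton→A 4·4=16. Service 241; fixed 167; total 408.
{A, C, E}: Dover→E 4·22=88, Joliet→C 2·20=40, Quay→C 4·5=20, Wirral→A 3·19=57, Orton→A 4·4=16. Service 221; fixed 208; total 429.
{E}: service 349 + fixed 86 = 435
{A, B, C, D, E, F}: service 213 + fixed 387 = 600
No other subset beats 408.

Open A and E; minimum total cost 408.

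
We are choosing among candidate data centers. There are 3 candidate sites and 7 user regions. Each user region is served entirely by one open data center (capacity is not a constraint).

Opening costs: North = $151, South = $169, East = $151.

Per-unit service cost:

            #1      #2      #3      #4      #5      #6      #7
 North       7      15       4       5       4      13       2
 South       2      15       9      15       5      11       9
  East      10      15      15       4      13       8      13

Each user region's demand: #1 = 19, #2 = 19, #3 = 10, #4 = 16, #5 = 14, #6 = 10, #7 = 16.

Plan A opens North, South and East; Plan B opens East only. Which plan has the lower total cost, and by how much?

Plan A: {North, South, East}: #1→South 2·19=38, #2→North 15·19=285, #3→North 4·10=40, #4→East 4·16=64, #5→North 4·14=56, #6→East 8·10=80, #7→North 2·16=32. Service 595; fixed 471; total 1066.
Plan B: {East}: #1→East 10·19=190, #2→East 15·19=285, #3→East 15·10=150, #4→East 4·16=64, #5→East 13·14=182, #6→East 8·10=80, #7→East 13·16=208. Service 1159; fixed 151; total 1310.
Difference: |1066 − 1310| = 244.

Plan A is cheaper by 244.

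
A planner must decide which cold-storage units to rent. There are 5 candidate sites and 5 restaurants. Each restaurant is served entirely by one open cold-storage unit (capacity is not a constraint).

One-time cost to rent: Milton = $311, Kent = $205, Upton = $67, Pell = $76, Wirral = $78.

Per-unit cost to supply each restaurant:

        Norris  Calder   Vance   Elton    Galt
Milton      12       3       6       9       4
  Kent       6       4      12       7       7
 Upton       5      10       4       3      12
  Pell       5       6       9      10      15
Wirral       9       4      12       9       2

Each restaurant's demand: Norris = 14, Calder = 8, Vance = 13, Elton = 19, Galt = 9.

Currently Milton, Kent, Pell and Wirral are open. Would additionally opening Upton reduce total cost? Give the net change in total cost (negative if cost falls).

Current service cost with {Milton, Kent, Pell, Wirral}: 323.
Adding Upton: each restaurant re-picks its cheapest; new service cost 221, saving 102.
Extra fixed cost: 67. Net change = 67 − 102 = -35.
(Totals: 993 → 958.)

Yes — net change −35 (cost falls by 35).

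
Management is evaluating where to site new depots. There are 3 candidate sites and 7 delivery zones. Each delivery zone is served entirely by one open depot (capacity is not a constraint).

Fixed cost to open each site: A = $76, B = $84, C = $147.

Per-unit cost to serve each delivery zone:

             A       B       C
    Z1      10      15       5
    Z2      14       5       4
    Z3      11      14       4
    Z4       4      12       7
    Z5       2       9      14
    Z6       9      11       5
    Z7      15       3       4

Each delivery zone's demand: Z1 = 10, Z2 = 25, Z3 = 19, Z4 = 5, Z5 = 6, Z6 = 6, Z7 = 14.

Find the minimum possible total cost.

For any fixed open set, each delivery zone goes to its cheapest open site; total = fixed + service.
{A, C}: Z1→C 5·10=50, Z2→C 4·25=100, Z3→C 4·19=76, Z4→A 4·5=20, Z5→A 2·6=12, Z6→C 5·6=30, Z7→C 4·14=56. Service 344; fixed 223; total 567.
{C}: service 431 + fixed 147 = 578
{B, C}: service 387 + fixed 231 = 618
{A, B, C}: service 330 + fixed 307 = 637
No other subset beats 567.

Minimum total cost: 567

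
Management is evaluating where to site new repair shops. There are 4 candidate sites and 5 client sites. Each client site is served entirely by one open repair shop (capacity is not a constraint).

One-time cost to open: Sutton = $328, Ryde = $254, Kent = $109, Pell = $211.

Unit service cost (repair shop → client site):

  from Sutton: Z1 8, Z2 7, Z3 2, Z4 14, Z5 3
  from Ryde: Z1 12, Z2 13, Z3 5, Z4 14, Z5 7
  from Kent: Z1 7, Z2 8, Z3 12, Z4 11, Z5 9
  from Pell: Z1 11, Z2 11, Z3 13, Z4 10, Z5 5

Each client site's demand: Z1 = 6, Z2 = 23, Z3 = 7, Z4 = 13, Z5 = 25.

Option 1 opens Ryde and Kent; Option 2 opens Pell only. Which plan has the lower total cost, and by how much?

Option 2 is cheaper by 66.

Option 1: {Ryde, Kent}: Z1→Kent 7·6=42, Z2→Kent 8·23=184, Z3→Ryde 5·7=35, Z4→Kent 11·13=143, Z5→Ryde 7·25=175. Service 579; fixed 363; total 942.
Option 2: {Pell}: Z1→Pell 11·6=66, Z2→Pell 11·23=253, Z3→Pell 13·7=91, Z4→Pell 10·13=130, Z5→Pell 5·25=125. Service 665; fixed 211; total 876.
Difference: |942 − 876| = 66.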